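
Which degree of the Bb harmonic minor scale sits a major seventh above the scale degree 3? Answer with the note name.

C

The scale is Bb C Db Eb F Gb A.
The scale degree 3 is Db; a major seventh above that is C — scale degree 2.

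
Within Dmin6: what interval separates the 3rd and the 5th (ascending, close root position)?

Spelling the chord: D-F-A-B.
That puts F below A.
F up to A spans 3 letter names and 4 semitones — a major third.

M3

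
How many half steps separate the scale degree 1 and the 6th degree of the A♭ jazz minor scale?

The scale is A♭ B♭ C♭ D♭ E♭ F G.
A♭ up to F is a major sixth — 9 semitones.

9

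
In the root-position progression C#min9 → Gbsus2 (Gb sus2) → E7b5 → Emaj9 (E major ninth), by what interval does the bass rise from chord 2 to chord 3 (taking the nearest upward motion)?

The roots are Gb and E.
Gb up to E is 10 semitones, a half step wider than a major sixth, so the interval is augmented.

augmented sixth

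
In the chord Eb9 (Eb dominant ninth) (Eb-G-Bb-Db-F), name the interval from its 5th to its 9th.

perfect 5th

5th = Bb; 9th = F.
Counting 5 letters and 7 half steps from Bb gives a perfect fifth.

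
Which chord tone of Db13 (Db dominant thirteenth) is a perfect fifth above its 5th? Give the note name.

Eb

Spelling the chord: Db F Ab Cb Eb Bb.
The 5th is Ab. A perfect fifth above Ab is Eb.
Eb is the chord's 9th.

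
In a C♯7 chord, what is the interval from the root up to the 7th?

The chord tones of C♯7 are C♯–E♯–G♯–B.
So we need the interval from C♯ up to B.
7 letter names make it a seventh; at 10 semitones (a half step narrower than major) the quality is minor.

minor seventh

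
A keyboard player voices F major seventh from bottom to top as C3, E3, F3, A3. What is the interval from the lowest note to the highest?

M6

The outer voices are C3 and A3.
C up to A spans 6 letter names and 9 semitones — a major sixth.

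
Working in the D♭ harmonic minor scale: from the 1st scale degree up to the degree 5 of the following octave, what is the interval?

perfect 12th

D♭ harmonic minor: D♭ E♭ F♭ G♭ A♭ B𝄫 C.
So we need the interval from D♭ up to A♭.
D♭ up to A♭ spans 12 letter names and 19 semitones — a perfect twelfth.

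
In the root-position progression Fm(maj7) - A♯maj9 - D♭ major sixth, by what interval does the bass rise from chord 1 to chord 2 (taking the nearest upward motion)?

The roots are F and A♯.
F up to A♯ is 5 semitones, a half step wider than a major third, so the interval is augmented.

augmented 3rd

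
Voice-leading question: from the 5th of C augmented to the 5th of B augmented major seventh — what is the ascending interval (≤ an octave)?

M7

C augmented has G# as its 5th, and B augmented major seventh has F## as its 5th.
From G# to F## is 11 semitones, exactly the major seventh.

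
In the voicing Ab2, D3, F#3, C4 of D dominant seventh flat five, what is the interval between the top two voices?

d5

Those voices are F#3 and C4.
F# up to C is 6 semitones, a half step narrower than a perfect fifth, so the interval is diminished.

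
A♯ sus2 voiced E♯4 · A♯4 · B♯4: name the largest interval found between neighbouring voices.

perfect fourth

Adjacent intervals: E♯4→A♯4 = perfect fourth; A♯4→B♯4 = major second.
The largest is E♯4 to A♯4, a perfect fourth (5 semitones).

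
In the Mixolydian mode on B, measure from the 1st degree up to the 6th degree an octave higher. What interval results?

major thirteenth

Spelling the Mixolydian mode on B: B C# D# E F# G# A.
That puts B below G#.
B up to G# spans 13 letter names and 21 semitones — a major thirteenth.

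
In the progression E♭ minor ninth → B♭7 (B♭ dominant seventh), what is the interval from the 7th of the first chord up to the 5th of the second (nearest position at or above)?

E♭ minor ninth has D♭ as its 7th, and B♭7 (B♭ dominant seventh) has F as its 5th.
D♭ up to F spans 3 letter names and 4 semitones — a major third.

M3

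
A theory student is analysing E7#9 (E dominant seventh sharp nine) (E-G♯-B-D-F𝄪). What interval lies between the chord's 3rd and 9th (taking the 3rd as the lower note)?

major seventh

3rd = G♯; 9th = F𝄪.
G♯ up to F𝄪 spans 7 letter names and 11 semitones — a major seventh.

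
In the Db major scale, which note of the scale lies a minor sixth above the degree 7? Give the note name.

Ab

The scale is Db Eb F Gb Ab Bb C.
The degree 7 is C; a minor sixth above that is Ab — scale degree 5.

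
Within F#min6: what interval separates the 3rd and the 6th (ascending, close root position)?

Spelling the chord: F#-A-C#-D#.
The 3rd is A and the 6th is D#.
4 letter names make it a fourth; at 6 semitones (a half step wider than perfect) the quality is augmented.

augmented 4th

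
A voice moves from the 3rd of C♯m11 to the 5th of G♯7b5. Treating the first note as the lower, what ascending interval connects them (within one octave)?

C♯m11 has E as its 3rd, and G♯7b5 has D as its 5th.
From E to D: 10 semitones over a seventh = minor.

minor seventh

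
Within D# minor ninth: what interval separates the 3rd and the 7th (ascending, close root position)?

D# minor ninth: D#–F#–A#–C#–E#.
So we need the interval from F# up to C#.
F# up to C# spans 5 letter names and 7 semitones — a perfect fifth.

perfect 5th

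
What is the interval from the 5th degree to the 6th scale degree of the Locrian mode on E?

The scale runs E F G A Bb C D.
That puts Bb below C.
Counting 2 letters and 2 half steps from Bb gives a major second.

major second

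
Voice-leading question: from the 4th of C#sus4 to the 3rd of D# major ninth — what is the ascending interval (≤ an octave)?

The 4th of C#sus4 is F#; the 3rd of D# major ninth is F##.
1 letter names make it a unison; at 1 semitone (a half step wider than perfect) the quality is augmented.

augmented unison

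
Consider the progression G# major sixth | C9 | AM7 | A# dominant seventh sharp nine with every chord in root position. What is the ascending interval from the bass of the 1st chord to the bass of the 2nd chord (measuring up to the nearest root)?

The roots are G# and C.
4 letter names make it a fourth; at 4 semitones (a half step narrower than perfect) the quality is diminished.

diminished 4th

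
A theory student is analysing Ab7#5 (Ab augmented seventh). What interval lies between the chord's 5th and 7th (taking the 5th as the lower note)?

Ab7#5 is spelled Ab C E Gb.
So we need the interval from E up to Gb.
3 letter names make it a third; at 2 semitones (a whole step narrower than major) the quality is diminished.

d3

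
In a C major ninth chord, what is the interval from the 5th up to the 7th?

major third

Cmaj9: C–E–G–B–D.
The 5th is G and the 7th is B.
Counting 3 letters and 4 half steps from G gives a major third.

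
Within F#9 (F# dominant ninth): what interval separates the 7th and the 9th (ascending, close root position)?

F# dominant ninth is spelled F#-A#-C#-E-G#.
7th = E; 9th = G#.
From E to G# is 4 semitones, exactly the major third.

major 3rd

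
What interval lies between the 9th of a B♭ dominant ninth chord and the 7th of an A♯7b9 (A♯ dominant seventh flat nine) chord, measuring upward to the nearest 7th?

augmented fifth

The 9th of B♭ dominant ninth is C; the 7th of A♯7b9 (A♯ dominant seventh flat nine) is G♯.
From C to G♯: 8 semitones over a fifth = augmented.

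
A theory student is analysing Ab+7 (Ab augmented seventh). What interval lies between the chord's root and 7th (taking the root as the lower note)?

Ab+7: Ab–C–E–Gb.
The root is Ab and the 7th is Gb.
Ab up to Gb is 10 semitones, a half step narrower than a major seventh, so the interval is minor.

minor 7th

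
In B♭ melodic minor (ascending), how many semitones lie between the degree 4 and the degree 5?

The scale is B♭ C D♭ E♭ F G A.
E♭ up to F is a major second — 2 semitones.

2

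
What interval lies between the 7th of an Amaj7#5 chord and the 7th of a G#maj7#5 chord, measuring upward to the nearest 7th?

major 7th

The 7th of Amaj7#5 is G#; the 7th of G#maj7#5 is F##.
G# up to F## spans 7 letter names and 11 semitones — a major seventh.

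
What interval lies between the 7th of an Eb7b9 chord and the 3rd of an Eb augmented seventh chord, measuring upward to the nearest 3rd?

A4

Eb7b9 has Db as its 7th, and Eb augmented seventh has G as its 3rd.
From Db to G: 6 semitones over a fourth = augmented.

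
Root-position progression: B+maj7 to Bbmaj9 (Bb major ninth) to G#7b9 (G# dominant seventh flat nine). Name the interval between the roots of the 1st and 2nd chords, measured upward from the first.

diminished 8th

The roots are B and Bb.
From B to Bb: 11 semitones over an octave = diminished.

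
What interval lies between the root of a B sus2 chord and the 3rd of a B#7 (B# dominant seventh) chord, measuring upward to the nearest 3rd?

augmented third

The root of B sus2 is B; the 3rd of B#7 (B# dominant seventh) is D##.
From B to D##: 5 semitones over a third = augmented.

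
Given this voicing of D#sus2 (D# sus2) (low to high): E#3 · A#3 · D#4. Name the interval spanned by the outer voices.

The outer voices are E#3 and D#4.
7 letter names make it a seventh; at 10 semitones (a half step narrower than major) the quality is minor.

minor seventh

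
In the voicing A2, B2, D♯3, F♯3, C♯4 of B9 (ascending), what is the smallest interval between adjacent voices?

major second

Adjacent intervals: A2→B2 = major second; B2→D♯3 = major third; D♯3→F♯3 = minor third; F♯3→C♯4 = perfect fifth.
The smallest is A2 to B2, a major second (2 semitones).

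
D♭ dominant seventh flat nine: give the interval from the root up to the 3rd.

D♭7b9 is spelled D♭-F-A♭-C♭-E𝄫.
So we need the interval from D♭ up to F.
Counting 3 letters and 4 half steps from D♭ gives a major third.

M3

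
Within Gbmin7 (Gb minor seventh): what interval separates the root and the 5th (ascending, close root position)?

perfect fifth

Spelling the chord: Gb-Bbb-Db-Fb.
That puts Gb below Db.
From Gb to Db is 7 semitones, exactly the perfect fifth.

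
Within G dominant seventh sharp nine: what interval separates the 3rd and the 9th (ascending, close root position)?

major 7th

Spelling the chord: G-B-D-F-A#.
The 3rd is B and the 9th is A#.
From B to A# is 11 semitones, exactly the major seventh.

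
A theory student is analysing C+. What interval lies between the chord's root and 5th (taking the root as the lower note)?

The chord tones of C+ (C augmented) are C, E, G♯.
So we need the interval from C up to G♯.
From C to G♯: 8 semitones over a fifth = augmented.

augmented fifth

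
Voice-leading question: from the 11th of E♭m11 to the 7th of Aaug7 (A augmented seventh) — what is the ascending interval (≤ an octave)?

major 7th

The 11th of E♭m11 is A♭; the 7th of Aaug7 (A augmented seventh) is G.
From A♭ to G is 11 semitones, exactly the major seventh.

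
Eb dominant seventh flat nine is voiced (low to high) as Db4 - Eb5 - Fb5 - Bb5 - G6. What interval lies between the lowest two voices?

major ninth

Those voices are Db4 and Eb5.
From Db to Eb is 14 semitones, exactly the major ninth.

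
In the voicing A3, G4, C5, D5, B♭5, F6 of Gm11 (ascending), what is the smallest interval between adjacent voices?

major second

Adjacent intervals: A3→G4 = minor seventh; G4→C5 = perfect fourth; C5→D5 = major second; D5→B♭5 = minor sixth; B♭5→F6 = perfect fifth.
The smallest is C5 to D5, a major second (2 semitones).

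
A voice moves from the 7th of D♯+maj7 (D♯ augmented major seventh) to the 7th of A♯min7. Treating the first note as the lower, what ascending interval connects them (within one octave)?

diminished fifth

The 7th of D♯+maj7 (D♯ augmented major seventh) is C𝄪; the 7th of A♯min7 is G♯.
5 letter names make it a fifth; at 6 semitones (a half step narrower than perfect) the quality is diminished.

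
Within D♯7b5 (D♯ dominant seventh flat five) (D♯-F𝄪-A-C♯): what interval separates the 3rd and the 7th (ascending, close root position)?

d5

The 3rd is F𝄪 and the 7th is C♯.
From F𝄪 to C♯: 6 semitones over a fifth = diminished.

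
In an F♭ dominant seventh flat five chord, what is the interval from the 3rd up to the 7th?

F♭7b5 (F♭ dominant seventh flat five) is spelled F♭, A♭, C𝄫, E𝄫.
So we need the interval from A♭ up to E𝄫.
A♭ up to E𝄫 is 6 semitones, a half step narrower than a perfect fifth, so the interval is diminished.
That tritone between 3rd and 7th is what gives the dominant seventh its pull toward resolution.

diminished 5th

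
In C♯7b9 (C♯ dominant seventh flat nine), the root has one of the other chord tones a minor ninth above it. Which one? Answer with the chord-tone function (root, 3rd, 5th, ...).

9th

The chord tones of C♯ dominant seventh flat nine are C♯-E♯-G♯-B-D.
The root is C♯. A minor ninth above C♯ is D.
D is the chord's 9th.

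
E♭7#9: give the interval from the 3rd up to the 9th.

major seventh

E♭7#9 (E♭ dominant seventh sharp nine) is spelled E♭, G, B♭, D♭, F♯.
So we need the interval from G up to F♯.
Counting 7 letters and 11 half steps from G gives a major seventh.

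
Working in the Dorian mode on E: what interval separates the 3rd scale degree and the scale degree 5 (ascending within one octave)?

major third

The scale runs E F# G A B C# D.
3rd scale degree = G; degree 5 = B.
Counting 3 letters and 4 half steps from G gives a major third.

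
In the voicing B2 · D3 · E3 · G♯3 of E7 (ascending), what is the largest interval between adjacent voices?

Adjacent intervals: B2→D3 = minor third; D3→E3 = major second; E3→G♯3 = major third.
The largest is E3 to G♯3, a major third (4 semitones).

major third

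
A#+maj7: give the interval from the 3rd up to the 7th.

perfect fifth

A#maj7#5 (A# augmented major seventh): A# C## E## G##.
The 3rd is C## and the 7th is G##.
From C## to G## is 7 semitones, exactly the perfect fifth.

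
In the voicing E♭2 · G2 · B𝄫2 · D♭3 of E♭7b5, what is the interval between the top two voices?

Those voices are B𝄫2 and D♭3.
B𝄫 up to D♭ spans 3 letter names and 4 semitones — a major third.

major 3rd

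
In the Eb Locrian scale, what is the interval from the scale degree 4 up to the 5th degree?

minor 2nd

Spelling the Eb Locrian scale: Eb Fb Gb Ab Bbb Cb Db.
The scale degree 4 is Ab and the 5th degree is Bbb.
2 letter names make it a second; at 1 semitone (a half step narrower than major) the quality is minor.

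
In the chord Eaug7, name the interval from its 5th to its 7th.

The chord tones of E7#5 are E–G#–B#–D.
5th = B#; 7th = D.
B# up to D is 2 semitones, a whole step narrower than a major third, so the interval is diminished.

d3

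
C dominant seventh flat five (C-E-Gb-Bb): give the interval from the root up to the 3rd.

So we need the interval from C up to E.
From C to E is 4 semitones, exactly the major third.

major third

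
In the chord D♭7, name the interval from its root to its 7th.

The chord tones of D♭7 (D♭ dominant seventh) are D♭ F A♭ C♭.
The root is D♭ and the 7th is C♭.
D♭ up to C♭ is 10 semitones, a half step narrower than a major seventh, so the interval is minor.

minor seventh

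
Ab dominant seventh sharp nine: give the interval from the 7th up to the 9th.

Spelling the chord: Ab–C–Eb–Gb–B.
So we need the interval from Gb up to B.
3 letter names make it a third; at 5 semitones (a half step wider than major) the quality is augmented.

augmented 3rd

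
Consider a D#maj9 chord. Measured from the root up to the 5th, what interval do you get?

perfect fifth

D# major ninth: D#–F##–A#–C##–E#.
The root is D# and the 5th is A#.
D# up to A# spans 5 letter names and 7 semitones — a perfect fifth.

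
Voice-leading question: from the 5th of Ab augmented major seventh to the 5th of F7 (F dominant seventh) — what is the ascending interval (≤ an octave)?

minor 6th

Ab augmented major seventh has E as its 5th, and F7 (F dominant seventh) has C as its 5th.
E up to C is 8 semitones, a half step narrower than a major sixth, so the interval is minor.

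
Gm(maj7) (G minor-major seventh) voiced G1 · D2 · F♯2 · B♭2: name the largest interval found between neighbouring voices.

Adjacent intervals: G1→D2 = perfect fifth; D2→F♯2 = major third; F♯2→B♭2 = diminished fourth.
The largest is G1 to D2, a perfect fifth (7 semitones).

perfect 5th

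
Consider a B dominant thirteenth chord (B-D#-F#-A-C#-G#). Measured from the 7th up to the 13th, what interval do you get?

7th = A; 13th = G#.
From A to G# is 11 semitones, exactly the major seventh.

M7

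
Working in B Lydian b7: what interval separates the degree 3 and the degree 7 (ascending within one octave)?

diminished fifth

B lydian dominant: B C# D# E# F# G# A.
The degree 3 is D# and the degree 7 is A.
D# up to A is 6 semitones, a half step narrower than a perfect fifth, so the interval is diminished.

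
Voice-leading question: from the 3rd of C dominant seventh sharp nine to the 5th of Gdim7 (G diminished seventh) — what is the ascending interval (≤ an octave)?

diminished seventh

C dominant seventh sharp nine has E as its 3rd, and Gdim7 (G diminished seventh) has Db as its 5th.
From E to Db: 9 semitones over a seventh = diminished.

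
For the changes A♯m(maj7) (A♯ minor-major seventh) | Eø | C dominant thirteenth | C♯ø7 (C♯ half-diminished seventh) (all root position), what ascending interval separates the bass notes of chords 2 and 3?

The roots are E and C.
From E to C: 8 semitones over a sixth = minor.

minor sixth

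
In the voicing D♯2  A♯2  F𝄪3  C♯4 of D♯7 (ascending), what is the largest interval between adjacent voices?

Adjacent intervals: D♯2→A♯2 = perfect fifth; A♯2→F𝄪3 = major sixth; F𝄪3→C♯4 = diminished fifth.
The largest is A♯2 to F𝄪3, a major sixth (9 semitones).

major sixth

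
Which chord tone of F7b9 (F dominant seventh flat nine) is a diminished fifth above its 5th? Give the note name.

Spelling the chord: F-A-C-E♭-G♭.
The 5th is C. A diminished fifth above C is G♭.
G♭ is the chord's 9th.

Gb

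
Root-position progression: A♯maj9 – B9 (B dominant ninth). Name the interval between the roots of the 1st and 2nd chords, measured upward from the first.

The roots are A♯ and B.
2 letter names make it a second; at 1 semitone (a half step narrower than major) the quality is minor.

minor 2nd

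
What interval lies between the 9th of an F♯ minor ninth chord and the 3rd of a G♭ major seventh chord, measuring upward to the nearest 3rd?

diminished third

F♯ minor ninth has G♯ as its 9th, and G♭ major seventh has B♭ as its 3rd.
3 letter names make it a third; at 2 semitones (a whole step narrower than major) the quality is diminished.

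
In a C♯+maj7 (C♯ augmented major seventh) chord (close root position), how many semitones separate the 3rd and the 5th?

Spelling the chord: C♯-E♯-G𝄪-B♯.
E♯ to G𝄪 is a major third: 4 semitones.

4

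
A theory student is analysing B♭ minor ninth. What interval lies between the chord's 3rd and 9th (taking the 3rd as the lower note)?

B♭m9 (B♭ minor ninth): B♭-D♭-F-A♭-C.
The 3rd is D♭ and the 9th is C.
Counting 7 letters and 11 half steps from D♭ gives a major seventh.

major seventh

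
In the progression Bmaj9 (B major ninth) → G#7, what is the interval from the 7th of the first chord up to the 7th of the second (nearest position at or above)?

Bmaj9 (B major ninth) has A# as its 7th, and G#7 has F# as its 7th.
A# up to F# is 8 semitones, a half step narrower than a major sixth, so the interval is minor.

m6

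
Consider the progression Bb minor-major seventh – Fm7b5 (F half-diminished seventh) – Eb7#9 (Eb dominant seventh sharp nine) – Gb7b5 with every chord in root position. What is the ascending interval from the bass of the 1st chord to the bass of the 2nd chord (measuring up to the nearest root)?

The roots are Bb and F.
Counting 5 letters and 7 half steps from Bb gives a perfect fifth.

perfect fifth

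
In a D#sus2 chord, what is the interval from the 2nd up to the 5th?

D#sus2 is spelled D# E# A#.
2nd = E#; 5th = A#.
E# up to A# spans 4 letter names and 5 semitones — a perfect fourth.

perfect 4th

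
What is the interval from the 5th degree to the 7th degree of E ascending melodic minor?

E melodic minor: E F♯ G A B C♯ D♯.
So we need the interval from B up to D♯.
B up to D♯ spans 3 letter names and 4 semitones — a major third.

major third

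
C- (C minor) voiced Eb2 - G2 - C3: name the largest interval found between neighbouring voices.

P4

Adjacent intervals: Eb2→G2 = major third; G2→C3 = perfect fourth.
The largest is G2 to C3, a perfect fourth (5 semitones).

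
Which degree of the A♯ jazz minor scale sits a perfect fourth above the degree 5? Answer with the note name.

The scale is A♯ B♯ C♯ D♯ E♯ F𝄪 G𝄪.
The degree 5 is E♯; a perfect fourth above that is A♯ — scale degree 1.

A#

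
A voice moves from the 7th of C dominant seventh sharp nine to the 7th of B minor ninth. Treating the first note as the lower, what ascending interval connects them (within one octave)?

major seventh

C dominant seventh sharp nine has B♭ as its 7th, and B minor ninth has A as its 7th.
Counting 7 letters and 11 half steps from B♭ gives a major seventh.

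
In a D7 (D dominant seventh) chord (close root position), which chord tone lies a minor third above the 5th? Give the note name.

D7: D–F#–A–C.
The 5th is A. A minor third above A is C.
C is the chord's 7th.

C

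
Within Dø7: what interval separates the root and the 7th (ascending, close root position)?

Dø7 is spelled D F Ab C.
The root is D and the 7th is C.
7 letter names make it a seventh; at 10 semitones (a half step narrower than major) the quality is minor.

m7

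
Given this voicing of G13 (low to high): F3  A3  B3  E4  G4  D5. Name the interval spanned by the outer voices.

major thirteenth

The outer voices are F3 and D5.
F up to D spans 13 letter names and 21 semitones — a major thirteenth.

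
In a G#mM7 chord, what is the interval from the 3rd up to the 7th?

augmented fifth

G#m(maj7) is spelled G#–B–D#–F##.
The 3rd is B and the 7th is F##.
B up to F## is 8 semitones, a half step wider than a perfect fifth, so the interval is augmented.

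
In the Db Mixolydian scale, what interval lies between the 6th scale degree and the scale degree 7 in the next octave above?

The scale runs Db Eb F Gb Ab Bb Cb.
That puts Bb below Cb.
9 letter names make it a ninth; at 13 semitones (a half step narrower than major) the quality is minor.

minor ninth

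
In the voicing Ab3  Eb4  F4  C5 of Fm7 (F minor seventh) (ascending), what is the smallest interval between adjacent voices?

major second

Adjacent intervals: Ab3→Eb4 = perfect fifth; Eb4→F4 = major second; F4→C5 = perfect fifth.
The smallest is Eb4 to F4, a major second (2 semitones).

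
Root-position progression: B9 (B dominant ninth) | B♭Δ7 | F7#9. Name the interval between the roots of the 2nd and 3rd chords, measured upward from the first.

perfect fifth

The roots are B♭ and F.
From B♭ to F is 7 semitones, exactly the perfect fifth.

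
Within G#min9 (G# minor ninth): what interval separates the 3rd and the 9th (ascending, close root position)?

major 7th

G# minor ninth is spelled G# B D# F# A#.
So we need the interval from B up to A#.
Counting 7 letters and 11 half steps from B gives a major seventh.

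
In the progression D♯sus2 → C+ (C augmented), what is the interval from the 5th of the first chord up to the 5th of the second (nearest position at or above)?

The 5th of D♯sus2 is A♯; the 5th of C+ (C augmented) is G♯.
From A♯ to G♯: 10 semitones over a seventh = minor.

minor 7th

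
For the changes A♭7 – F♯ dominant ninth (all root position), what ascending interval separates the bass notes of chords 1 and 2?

augmented sixth

The roots are A♭ and F♯.
From A♭ to F♯: 10 semitones over a sixth = augmented.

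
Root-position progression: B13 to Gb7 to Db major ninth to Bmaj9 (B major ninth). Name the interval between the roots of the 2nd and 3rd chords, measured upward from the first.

perfect fifth

The roots are Gb and Db.
Gb up to Db spans 5 letter names and 7 semitones — a perfect fifth.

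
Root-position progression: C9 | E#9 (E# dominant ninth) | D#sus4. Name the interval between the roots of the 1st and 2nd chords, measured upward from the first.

augmented 3rd

The roots are C and E#.
C up to E# is 5 semitones, a half step wider than a major third, so the interval is augmented.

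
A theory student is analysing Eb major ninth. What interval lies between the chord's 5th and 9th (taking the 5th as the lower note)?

The chord tones of Ebmaj9 (Eb major ninth) are Eb–G–Bb–D–F.
So we need the interval from Bb up to F.
From Bb to F is 7 semitones, exactly the perfect fifth.

perfect 5th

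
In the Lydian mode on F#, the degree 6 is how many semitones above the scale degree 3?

5

The scale is F# G# A# B# C# D# E#.
A# up to D# is a perfect fourth — 5 semitones.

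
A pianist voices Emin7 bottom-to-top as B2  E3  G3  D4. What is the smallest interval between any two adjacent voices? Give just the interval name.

Adjacent intervals: B2→E3 = perfect fourth; E3→G3 = minor third; G3→D4 = perfect fifth.
The smallest is E3 to G3, a minor third (3 semitones).

m3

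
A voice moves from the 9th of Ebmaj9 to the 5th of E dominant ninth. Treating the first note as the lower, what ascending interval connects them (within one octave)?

The 9th of Ebmaj9 is F; the 5th of E dominant ninth is B.
From F to B: 6 semitones over a fourth = augmented.

augmented 4th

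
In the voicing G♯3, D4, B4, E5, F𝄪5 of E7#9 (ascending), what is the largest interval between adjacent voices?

Adjacent intervals: G♯3→D4 = diminished fifth; D4→B4 = major sixth; B4→E5 = perfect fourth; E5→F𝄪5 = augmented second.
The largest is D4 to B4, a major sixth (9 semitones).

M6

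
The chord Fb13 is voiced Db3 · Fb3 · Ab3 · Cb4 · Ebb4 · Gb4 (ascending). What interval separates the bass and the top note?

P11

The outer voices are Db3 and Gb4.
From Db to Gb is 17 semitones, exactly the perfect eleventh.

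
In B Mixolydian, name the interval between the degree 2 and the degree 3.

major second

Spelling B Mixolydian: B C# D# E F# G# A.
Degree 2 = C#; scale degree 3 = D#.
C# up to D# spans 2 letter names and 2 semitones — a major second.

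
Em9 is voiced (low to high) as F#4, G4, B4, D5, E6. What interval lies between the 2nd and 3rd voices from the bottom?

Those voices are G4 and B4.
G up to B spans 3 letter names and 4 semitones — a major third.

major 3rd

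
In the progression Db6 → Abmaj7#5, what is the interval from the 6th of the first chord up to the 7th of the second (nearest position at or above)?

Db6 has Bb as its 6th, and Abmaj7#5 has G as its 7th.
From Bb to G is 9 semitones, exactly the major sixth.

major sixth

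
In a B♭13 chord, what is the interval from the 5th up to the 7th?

minor third

Spelling the chord: B♭-D-F-A♭-C-G.
5th = F; 7th = A♭.
F up to A♭ is 3 semitones, a half step narrower than a major third, so the interval is minor.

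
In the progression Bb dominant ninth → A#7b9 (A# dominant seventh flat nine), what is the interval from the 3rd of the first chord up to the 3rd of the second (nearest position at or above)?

augmented 7th

Bb dominant ninth has D as its 3rd, and A#7b9 (A# dominant seventh flat nine) has C## as its 3rd.
From D to C##: 12 semitones over a seventh = augmented.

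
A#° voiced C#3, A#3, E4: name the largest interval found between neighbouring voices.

Adjacent intervals: C#3→A#3 = major sixth; A#3→E4 = diminished fifth.
The largest is C#3 to A#3, a major sixth (9 semitones).

M6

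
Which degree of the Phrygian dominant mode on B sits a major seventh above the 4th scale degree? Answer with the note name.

The scale is B C D# E F# G A.
The 4th scale degree is E; a major seventh above that is D# — scale degree 3.

D#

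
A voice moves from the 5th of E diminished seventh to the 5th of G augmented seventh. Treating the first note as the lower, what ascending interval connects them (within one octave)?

augmented third

E diminished seventh has B♭ as its 5th, and G augmented seventh has D♯ as its 5th.
B♭ up to D♯ is 5 semitones, a half step wider than a major third, so the interval is augmented.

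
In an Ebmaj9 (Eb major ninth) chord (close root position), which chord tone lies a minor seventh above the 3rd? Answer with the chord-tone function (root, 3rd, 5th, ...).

Ebmaj9 (Eb major ninth) is spelled Eb–G–Bb–D–F.
The 3rd is G. A minor seventh above G is F.
F is the chord's 9th.

9th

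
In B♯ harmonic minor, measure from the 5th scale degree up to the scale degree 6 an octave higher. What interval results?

Spelling B♯ harmonic minor: B♯ C𝄪 D♯ E♯ F𝄪 G♯ A𝄪.
5th scale degree = F𝄪; degree 6 (up an octave) = G♯.
From F𝄪 to G♯: 13 semitones over a ninth = minor.

minor 9th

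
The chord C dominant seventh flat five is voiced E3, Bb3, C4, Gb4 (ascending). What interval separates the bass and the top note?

d10

The outer voices are E3 and Gb4.
E up to Gb is 14 semitones, a whole step narrower than a major tenth, so the interval is diminished.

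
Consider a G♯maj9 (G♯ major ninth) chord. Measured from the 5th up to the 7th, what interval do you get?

major third

Spelling the chord: G♯-B♯-D♯-F𝄪-A♯.
That puts D♯ below F𝄪.
Counting 3 letters and 4 half steps from D♯ gives a major third.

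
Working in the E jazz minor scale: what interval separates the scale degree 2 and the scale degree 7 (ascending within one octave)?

major sixth

The scale runs E F# G A B C# D#.
Scale degree 2 = F#; 7th scale degree = D#.
Counting 6 letters and 9 half steps from F# gives a major sixth.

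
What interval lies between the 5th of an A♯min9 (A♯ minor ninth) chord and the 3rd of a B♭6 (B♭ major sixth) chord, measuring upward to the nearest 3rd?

The 5th of A♯min9 (A♯ minor ninth) is E♯; the 3rd of B♭6 (B♭ major sixth) is D.
7 letter names make it a seventh; at 9 semitones (a whole step narrower than major) the quality is diminished.

d7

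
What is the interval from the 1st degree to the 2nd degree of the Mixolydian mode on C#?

The scale runs C# D# E# F# G# A# B.
That puts C# below D#.
Counting 2 letters and 2 half steps from C# gives a major second.

M2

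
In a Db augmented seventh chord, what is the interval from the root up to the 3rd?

major third

Db+7 is spelled Db–F–A–Cb.
The root is Db and the 3rd is F.
Db up to F spans 3 letter names and 4 semitones — a major third.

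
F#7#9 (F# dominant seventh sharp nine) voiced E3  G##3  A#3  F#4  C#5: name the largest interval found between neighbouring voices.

minor sixth

Adjacent intervals: E3→G##3 = augmented third; G##3→A#3 = minor second; A#3→F#4 = minor sixth; F#4→C#5 = perfect fifth.
The largest is A#3 to F#4, a minor sixth (8 semitones).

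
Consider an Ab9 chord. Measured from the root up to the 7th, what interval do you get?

Ab9: Ab C Eb Gb Bb.
The root is Ab and the 7th is Gb.
From Ab to Gb: 10 semitones over a seventh = minor.

m7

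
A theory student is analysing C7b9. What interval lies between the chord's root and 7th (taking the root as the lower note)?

C7b9 (C dominant seventh flat nine) is spelled C, E, G, B♭, D♭.
The root is C and the 7th is B♭.
From C to B♭: 10 semitones over a seventh = minor.

minor 7th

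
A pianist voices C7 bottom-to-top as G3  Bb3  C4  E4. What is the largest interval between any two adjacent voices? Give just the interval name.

major third

Adjacent intervals: G3→Bb3 = minor third; Bb3→C4 = major second; C4→E4 = major third.
The largest is C4 to E4, a major third (4 semitones).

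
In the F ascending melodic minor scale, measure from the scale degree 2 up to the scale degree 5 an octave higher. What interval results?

The scale runs F G A♭ B♭ C D E.
Scale degree 2 = G; degree 5 (up an octave) = C.
Counting 11 letters and 17 half steps from G gives a perfect eleventh.

P11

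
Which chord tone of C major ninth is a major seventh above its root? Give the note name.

B

Cmaj9 is spelled C, E, G, B, D.
The root is C. A major seventh above C is B.
B is the chord's 7th.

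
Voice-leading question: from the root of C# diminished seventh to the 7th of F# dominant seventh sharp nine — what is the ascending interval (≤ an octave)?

The root of C# diminished seventh is C#; the 7th of F# dominant seventh sharp nine is E.
3 letter names make it a third; at 3 semitones (a half step narrower than major) the quality is minor.

minor 3rd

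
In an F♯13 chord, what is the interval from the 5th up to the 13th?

F♯13 is spelled F♯ A♯ C♯ E G♯ D♯.
So we need the interval from C♯ up to D♯.
From C♯ to D♯ is 14 semitones, exactly the major ninth.

major ninth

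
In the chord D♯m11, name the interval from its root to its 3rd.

D♯m11: D♯–F♯–A♯–C♯–E♯–G♯.
So we need the interval from D♯ up to F♯.
From D♯ to F♯: 3 semitones over a third = minor.

minor third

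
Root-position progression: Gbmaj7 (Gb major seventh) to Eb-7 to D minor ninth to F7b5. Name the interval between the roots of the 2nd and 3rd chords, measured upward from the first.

The roots are Eb and D.
From Eb to D is 11 semitones, exactly the major seventh.

major 7th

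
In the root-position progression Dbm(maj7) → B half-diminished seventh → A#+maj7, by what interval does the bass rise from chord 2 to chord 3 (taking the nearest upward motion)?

The roots are B and A#.
B up to A# spans 7 letter names and 11 semitones — a major seventh.

major seventh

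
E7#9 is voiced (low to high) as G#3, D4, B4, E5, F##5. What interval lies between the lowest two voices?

Those voices are G#3 and D4.
G# up to D is 6 semitones, a half step narrower than a perfect fifth, so the interval is diminished.

diminished fifth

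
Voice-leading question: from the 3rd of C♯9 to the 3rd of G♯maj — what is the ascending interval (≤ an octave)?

The 3rd of C♯9 is E♯; the 3rd of G♯maj is B♯.
Counting 5 letters and 7 half steps from E♯ gives a perfect fifth.

perfect 5th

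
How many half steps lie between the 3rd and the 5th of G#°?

G# diminished is spelled G# B D.
B to D is a minor third: 3 semitones.

3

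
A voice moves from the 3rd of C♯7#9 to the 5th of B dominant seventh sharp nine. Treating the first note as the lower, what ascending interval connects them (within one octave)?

C♯7#9 has E♯ as its 3rd, and B dominant seventh sharp nine has F♯ as its 5th.
E♯ up to F♯ is 1 semitone, a half step narrower than a major second, so the interval is minor.

minor second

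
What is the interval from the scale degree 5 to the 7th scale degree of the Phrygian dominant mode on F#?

The scale runs F# G A# B C# D E.
That puts C# below E.
From C# to E: 3 semitones over a third = minor.

minor third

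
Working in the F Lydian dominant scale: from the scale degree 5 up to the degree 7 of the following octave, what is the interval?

F lydian dominant: F G A B C D Eb.
So we need the interval from C up to Eb.
From C to Eb: 15 semitones over a tenth = minor.

minor 10th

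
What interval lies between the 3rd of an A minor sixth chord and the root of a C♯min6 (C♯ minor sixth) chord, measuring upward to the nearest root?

A minor sixth has C as its 3rd, and C♯min6 (C♯ minor sixth) has C♯ as its root.
From C to C♯: 1 semitone over a unison = augmented.

A1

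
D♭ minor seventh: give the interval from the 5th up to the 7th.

The chord tones of D♭m7 are D♭-F♭-A♭-C♭.
That puts A♭ below C♭.
3 letter names make it a third; at 3 semitones (a half step narrower than major) the quality is minor.

minor third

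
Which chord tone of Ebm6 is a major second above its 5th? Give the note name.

Spelling the chord: Eb-Gb-Bb-C.
The 5th is Bb. A major second above Bb is C.
C is the chord's 6th.

C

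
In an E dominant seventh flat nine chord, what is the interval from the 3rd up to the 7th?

The chord tones of E7b9 are E, G#, B, D, F.
3rd = G#; 7th = D.
G# up to D is 6 semitones, a half step narrower than a perfect fifth, so the interval is diminished.
That tritone between 3rd and 7th is what gives the dominant seventh its pull toward resolution.

diminished 5th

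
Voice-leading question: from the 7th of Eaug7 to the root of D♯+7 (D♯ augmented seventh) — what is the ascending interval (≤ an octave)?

augmented unison

The 7th of Eaug7 is D; the root of D♯+7 (D♯ augmented seventh) is D♯.
D up to D♯ is 1 semitone, a half step wider than a perfect unison, so the interval is augmented.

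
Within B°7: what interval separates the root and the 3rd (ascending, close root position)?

minor 3rd

Spelling the chord: B D F A♭.
The root is B and the 3rd is D.
B up to D is 3 semitones, a half step narrower than a major third, so the interval is minor.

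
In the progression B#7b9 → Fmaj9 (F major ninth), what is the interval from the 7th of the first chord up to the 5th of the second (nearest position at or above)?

The 7th of B#7b9 is A#; the 5th of Fmaj9 (F major ninth) is C.
A# up to C is 2 semitones, a whole step narrower than a major third, so the interval is diminished.

diminished 3rd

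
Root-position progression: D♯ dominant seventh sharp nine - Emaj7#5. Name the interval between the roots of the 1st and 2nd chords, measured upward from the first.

The roots are D♯ and E.
D♯ up to E is 1 semitone, a half step narrower than a major second, so the interval is minor.

minor second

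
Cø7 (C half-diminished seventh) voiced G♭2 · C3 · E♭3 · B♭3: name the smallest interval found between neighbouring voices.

minor third

Adjacent intervals: G♭2→C3 = augmented fourth; C3→E♭3 = minor third; E♭3→B♭3 = perfect fifth.
The smallest is C3 to E♭3, a minor third (3 semitones).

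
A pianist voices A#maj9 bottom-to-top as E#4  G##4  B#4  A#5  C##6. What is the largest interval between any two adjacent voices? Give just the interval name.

minor seventh

Adjacent intervals: E#4→G##4 = major third; G##4→B#4 = minor third; B#4→A#5 = minor seventh; A#5→C##6 = major third.
The largest is B#4 to A#5, a minor seventh (10 semitones).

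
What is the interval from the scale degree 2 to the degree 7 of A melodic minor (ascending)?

A melodic minor: A B C D E F# G#.
The scale degree 2 is B and the degree 7 is G#.
Counting 6 letters and 9 half steps from B gives a major sixth.

major sixth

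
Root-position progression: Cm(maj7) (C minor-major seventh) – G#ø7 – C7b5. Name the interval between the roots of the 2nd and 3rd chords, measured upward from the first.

diminished fourth

The roots are G# and C.
4 letter names make it a fourth; at 4 semitones (a half step narrower than perfect) the quality is diminished.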